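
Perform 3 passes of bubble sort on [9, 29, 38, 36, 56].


Initial: [9, 29, 38, 36, 56]
Pass 1: [9, 29, 36, 38, 56] (1 swaps)
Pass 2: [9, 29, 36, 38, 56] (0 swaps)
Pass 3: [9, 29, 36, 38, 56] (0 swaps)

After 3 passes: [9, 29, 36, 38, 56]


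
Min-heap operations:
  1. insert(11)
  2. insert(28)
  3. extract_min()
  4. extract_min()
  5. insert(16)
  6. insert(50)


insert(11) -> [11]
insert(28) -> [11, 28]
extract_min()->11, [28]
extract_min()->28, []
insert(16) -> [16]
insert(50) -> [16, 50]

Final heap: [16, 50]


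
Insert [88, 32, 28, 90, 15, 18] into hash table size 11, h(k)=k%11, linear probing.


Insert 88: h=0 -> slot 0
Insert 32: h=10 -> slot 10
Insert 28: h=6 -> slot 6
Insert 90: h=2 -> slot 2
Insert 15: h=4 -> slot 4
Insert 18: h=7 -> slot 7

Table: [88, None, 90, None, 15, None, 28, 18, None, None, 32]


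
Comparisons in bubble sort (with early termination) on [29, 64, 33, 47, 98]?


Algorithm: bubble sort (with early termination)
Input: [29, 64, 33, 47, 98]
Sorted: [29, 33, 47, 64, 98]

7


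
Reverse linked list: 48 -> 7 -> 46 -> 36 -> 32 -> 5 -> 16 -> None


Step 1: curr=48, set curr.next=prev(None) | reversed so far: 48
Step 2: curr=7, set curr.next=prev(48) | reversed so far: 7 -> 48
Step 3: curr=46, set curr.next=prev(7) | reversed so far: 46 -> 7 -> 48
Step 4: curr=36, set curr.next=prev(46) | reversed so far: 36 -> 46 -> 7 -> 48
Step 5: curr=32, set curr.next=prev(36) | reversed so far: 32 -> 36 -> 46 -> 7 -> 48
Step 6: curr=5, set curr.next=prev(32) | reversed so far: 5 -> 32 -> 36 -> 46 -> 7 -> 48
Step 7: curr=16, set curr.next=prev(5) | reversed so far: 16 -> 5 -> 32 -> 36 -> 46 -> 7 -> 48

16 -> 5 -> 32 -> 36 -> 46 -> 7 -> 48 -> None


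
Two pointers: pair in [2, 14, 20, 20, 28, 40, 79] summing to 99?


lo=0(2)+hi=6(79)=81
lo=1(14)+hi=6(79)=93
lo=2(20)+hi=6(79)=99

Yes: 20+79=99


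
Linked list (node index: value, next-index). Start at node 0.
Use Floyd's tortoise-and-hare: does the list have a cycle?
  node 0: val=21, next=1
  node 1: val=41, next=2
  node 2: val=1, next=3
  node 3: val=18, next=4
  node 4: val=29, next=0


Floyd's tortoise (slow, +1) and hare (fast, +2):
  init: slow=0, fast=0
  step 1: slow=1, fast=2
  step 2: slow=2, fast=4
  step 3: slow=3, fast=1
  step 4: slow=4, fast=3
  step 5: slow=0, fast=0
  slow == fast at node 0: cycle detected

Cycle: yes


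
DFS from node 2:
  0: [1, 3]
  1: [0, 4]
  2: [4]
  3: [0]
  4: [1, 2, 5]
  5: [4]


Visit 2, push [4]
Visit 4, push [5, 1]
Visit 1, push [0]
Visit 0, push [3]
Visit 3, push []
Visit 5, push []

DFS order: [2, 4, 1, 0, 3, 5]


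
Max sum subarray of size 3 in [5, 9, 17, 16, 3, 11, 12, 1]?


[0:3]: 31
[1:4]: 42
[2:5]: 36
[3:6]: 30
[4:7]: 26
[5:8]: 24

Max: 42 at [1:4]


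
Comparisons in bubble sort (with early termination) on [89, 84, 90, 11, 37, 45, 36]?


Algorithm: bubble sort (with early termination)
Input: [89, 84, 90, 11, 37, 45, 36]
Sorted: [11, 36, 37, 45, 84, 89, 90]

21


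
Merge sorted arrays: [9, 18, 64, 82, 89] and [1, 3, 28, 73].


Take 1 from B
Take 3 from B
Take 9 from A
Take 18 from A
Take 28 from B
Take 64 from A
Take 73 from B

Merged: [1, 3, 9, 18, 28, 64, 73, 82, 89]


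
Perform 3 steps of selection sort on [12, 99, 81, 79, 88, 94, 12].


Initial: [12, 99, 81, 79, 88, 94, 12]
Step 1: min=12 at 0
  Swap: [12, 99, 81, 79, 88, 94, 12]
Step 2: min=12 at 6
  Swap: [12, 12, 81, 79, 88, 94, 99]
Step 3: min=79 at 3
  Swap: [12, 12, 79, 81, 88, 94, 99]

After 3 steps: [12, 12, 79, 81, 88, 94, 99]


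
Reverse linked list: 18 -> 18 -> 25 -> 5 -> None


Step 1: curr=18, set curr.next=prev(None) | reversed so far: 18
Step 2: curr=18, set curr.next=prev(18) | reversed so far: 18 -> 18
Step 3: curr=25, set curr.next=prev(18) | reversed so far: 25 -> 18 -> 18
Step 4: curr=5, set curr.next=prev(25) | reversed so far: 5 -> 25 -> 18 -> 18

5 -> 25 -> 18 -> 18 -> None


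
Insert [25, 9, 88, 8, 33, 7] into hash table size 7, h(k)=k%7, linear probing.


Insert 25: h=4 -> slot 4
Insert 9: h=2 -> slot 2
Insert 88: h=4, 1 probes -> slot 5
Insert 8: h=1 -> slot 1
Insert 33: h=5, 1 probes -> slot 6
Insert 7: h=0 -> slot 0

Table: [7, 8, 9, None, 25, 88, 33]


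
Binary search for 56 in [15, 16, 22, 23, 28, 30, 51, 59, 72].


Step 1: lo=0, hi=8, mid=4, val=28
Step 2: lo=5, hi=8, mid=6, val=51
Step 3: lo=7, hi=8, mid=7, val=59

Not found


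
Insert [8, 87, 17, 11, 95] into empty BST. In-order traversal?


Insert 8: root
Insert 87: R from 8
Insert 17: R from 8 -> L from 87
Insert 11: R from 8 -> L from 87 -> L from 17
Insert 95: R from 8 -> R from 87

In-order: [8, 11, 17, 87, 95]


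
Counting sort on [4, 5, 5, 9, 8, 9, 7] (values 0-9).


Input: [4, 5, 5, 9, 8, 9, 7]
Counts: [0, 0, 0, 0, 1, 2, 0, 1, 1, 2]

Sorted: [4, 5, 5, 7, 8, 9, 9]


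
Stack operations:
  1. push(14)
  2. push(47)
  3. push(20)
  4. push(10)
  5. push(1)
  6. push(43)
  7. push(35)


push(14) -> [14]
push(47) -> [14, 47]
push(20) -> [14, 47, 20]
push(10) -> [14, 47, 20, 10]
push(1) -> [14, 47, 20, 10, 1]
push(43) -> [14, 47, 20, 10, 1, 43]
push(35) -> [14, 47, 20, 10, 1, 43, 35]

Final stack: [14, 47, 20, 10, 1, 43, 35]


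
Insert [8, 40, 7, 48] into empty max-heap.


Insert 8: [8]
Insert 40: [40, 8]
Insert 7: [40, 8, 7]
Insert 48: [48, 40, 7, 8]

Final heap: [48, 40, 7, 8]


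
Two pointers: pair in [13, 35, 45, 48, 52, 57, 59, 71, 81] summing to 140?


lo=0(13)+hi=8(81)=94
lo=1(35)+hi=8(81)=116
lo=2(45)+hi=8(81)=126
lo=3(48)+hi=8(81)=129
lo=4(52)+hi=8(81)=133
lo=5(57)+hi=8(81)=138
lo=6(59)+hi=8(81)=140

Yes: 59+81=140


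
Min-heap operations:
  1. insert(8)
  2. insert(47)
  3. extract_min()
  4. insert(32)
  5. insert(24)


insert(8) -> [8]
insert(47) -> [8, 47]
extract_min()->8, [47]
insert(32) -> [32, 47]
insert(24) -> [24, 47, 32]

Final heap: [24, 47, 32]


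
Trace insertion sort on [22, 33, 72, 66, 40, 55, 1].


Initial: [22, 33, 72, 66, 40, 55, 1]
Insert 33: [22, 33, 72, 66, 40, 55, 1]
Insert 72: [22, 33, 72, 66, 40, 55, 1]
Insert 66: [22, 33, 66, 72, 40, 55, 1]
Insert 40: [22, 33, 40, 66, 72, 55, 1]
Insert 55: [22, 33, 40, 55, 66, 72, 1]
Insert 1: [1, 22, 33, 40, 55, 66, 72]

Sorted: [1, 22, 33, 40, 55, 66, 72]


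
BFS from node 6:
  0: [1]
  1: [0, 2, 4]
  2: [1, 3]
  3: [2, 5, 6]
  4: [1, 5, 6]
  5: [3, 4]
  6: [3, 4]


Visit 6, enqueue [3, 4]
Visit 3, enqueue [2, 5]
Visit 4, enqueue [1]
Visit 2, enqueue []
Visit 5, enqueue []
Visit 1, enqueue [0]
Visit 0, enqueue []

BFS order: [6, 3, 4, 2, 5, 1, 0]


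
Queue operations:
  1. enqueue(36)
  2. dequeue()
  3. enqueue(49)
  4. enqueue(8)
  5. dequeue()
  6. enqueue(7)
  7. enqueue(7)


enqueue(36) -> [36]
dequeue()->36, []
enqueue(49) -> [49]
enqueue(8) -> [49, 8]
dequeue()->49, [8]
enqueue(7) -> [8, 7]
enqueue(7) -> [8, 7, 7]

Final queue: [8, 7, 7]


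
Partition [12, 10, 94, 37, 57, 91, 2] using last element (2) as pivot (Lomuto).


Pivot: 2
Place pivot at 0: [2, 10, 94, 37, 57, 91, 12]

Partitioned: [2, 10, 94, 37, 57, 91, 12]


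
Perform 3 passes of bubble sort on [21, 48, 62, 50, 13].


Initial: [21, 48, 62, 50, 13]
Pass 1: [21, 48, 50, 13, 62] (2 swaps)
Pass 2: [21, 48, 13, 50, 62] (1 swaps)
Pass 3: [21, 13, 48, 50, 62] (1 swaps)

After 3 passes: [21, 13, 48, 50, 62]


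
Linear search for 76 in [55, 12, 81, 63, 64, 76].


i=0: 55!=76
i=1: 12!=76
i=2: 81!=76
i=3: 63!=76
i=4: 64!=76
i=5: 76==76 found!

Found at 5, 6 comps


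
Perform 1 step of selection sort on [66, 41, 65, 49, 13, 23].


Initial: [66, 41, 65, 49, 13, 23]
Step 1: min=13 at 4
  Swap: [13, 41, 65, 49, 66, 23]

After 1 step: [13, 41, 65, 49, 66, 23]


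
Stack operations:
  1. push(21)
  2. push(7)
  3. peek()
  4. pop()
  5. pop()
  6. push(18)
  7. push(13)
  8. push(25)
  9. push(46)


push(21) -> [21]
push(7) -> [21, 7]
peek()->7
pop()->7, [21]
pop()->21, []
push(18) -> [18]
push(13) -> [18, 13]
push(25) -> [18, 13, 25]
push(46) -> [18, 13, 25, 46]

Final stack: [18, 13, 25, 46]


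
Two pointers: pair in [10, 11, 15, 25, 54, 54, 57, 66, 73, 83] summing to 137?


lo=0(10)+hi=9(83)=93
lo=1(11)+hi=9(83)=94
lo=2(15)+hi=9(83)=98
lo=3(25)+hi=9(83)=108
lo=4(54)+hi=9(83)=137

Yes: 54+83=137


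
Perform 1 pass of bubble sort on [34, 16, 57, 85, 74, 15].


Initial: [34, 16, 57, 85, 74, 15]
Pass 1: [16, 34, 57, 74, 15, 85] (3 swaps)

After 1 pass: [16, 34, 57, 74, 15, 85]


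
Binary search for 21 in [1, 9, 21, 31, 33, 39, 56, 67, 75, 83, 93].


Step 1: lo=0, hi=10, mid=5, val=39
Step 2: lo=0, hi=4, mid=2, val=21

Found at index 2


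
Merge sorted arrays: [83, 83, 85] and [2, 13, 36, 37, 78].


Take 2 from B
Take 13 from B
Take 36 from B
Take 37 from B
Take 78 from B

Merged: [2, 13, 36, 37, 78, 83, 83, 85]


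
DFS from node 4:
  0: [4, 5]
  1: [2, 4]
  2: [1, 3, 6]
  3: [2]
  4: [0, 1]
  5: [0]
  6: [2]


Visit 4, push [1, 0]
Visit 0, push [5]
Visit 5, push []
Visit 1, push [2]
Visit 2, push [6, 3]
Visit 3, push []
Visit 6, push []

DFS order: [4, 0, 5, 1, 2, 3, 6]


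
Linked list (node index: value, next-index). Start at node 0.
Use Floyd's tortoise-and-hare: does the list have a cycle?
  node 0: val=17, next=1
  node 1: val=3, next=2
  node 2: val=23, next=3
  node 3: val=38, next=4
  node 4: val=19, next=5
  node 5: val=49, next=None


Floyd's tortoise (slow, +1) and hare (fast, +2):
  init: slow=0, fast=0
  step 1: slow=1, fast=2
  step 2: slow=2, fast=4
  step 3: fast 4->5->None, no cycle

Cycle: no


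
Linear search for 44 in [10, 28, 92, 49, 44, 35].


i=0: 10!=44
i=1: 28!=44
i=2: 92!=44
i=3: 49!=44
i=4: 44==44 found!

Found at 4, 5 comps


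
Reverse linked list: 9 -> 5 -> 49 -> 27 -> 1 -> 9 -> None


Step 1: curr=9, set curr.next=prev(None) | reversed so far: 9
Step 2: curr=5, set curr.next=prev(9) | reversed so far: 5 -> 9
Step 3: curr=49, set curr.next=prev(5) | reversed so far: 49 -> 5 -> 9
Step 4: curr=27, set curr.next=prev(49) | reversed so far: 27 -> 49 -> 5 -> 9
Step 5: curr=1, set curr.next=prev(27) | reversed so far: 1 -> 27 -> 49 -> 5 -> 9
Step 6: curr=9, set curr.next=prev(1) | reversed so far: 9 -> 1 -> 27 -> 49 -> 5 -> 9

9 -> 1 -> 27 -> 49 -> 5 -> 9 -> None


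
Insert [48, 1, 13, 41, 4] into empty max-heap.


Insert 48: [48]
Insert 1: [48, 1]
Insert 13: [48, 1, 13]
Insert 41: [48, 41, 13, 1]
Insert 4: [48, 41, 13, 1, 4]

Final heap: [48, 41, 13, 1, 4]


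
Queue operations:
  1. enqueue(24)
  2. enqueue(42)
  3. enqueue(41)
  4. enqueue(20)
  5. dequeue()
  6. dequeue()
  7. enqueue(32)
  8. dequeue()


enqueue(24) -> [24]
enqueue(42) -> [24, 42]
enqueue(41) -> [24, 42, 41]
enqueue(20) -> [24, 42, 41, 20]
dequeue()->24, [42, 41, 20]
dequeue()->42, [41, 20]
enqueue(32) -> [41, 20, 32]
dequeue()->41, [20, 32]

Final queue: [20, 32]


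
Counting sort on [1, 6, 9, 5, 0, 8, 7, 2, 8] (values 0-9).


Input: [1, 6, 9, 5, 0, 8, 7, 2, 8]
Counts: [1, 1, 1, 0, 0, 1, 1, 1, 2, 1]

Sorted: [0, 1, 2, 5, 6, 7, 8, 8, 9]


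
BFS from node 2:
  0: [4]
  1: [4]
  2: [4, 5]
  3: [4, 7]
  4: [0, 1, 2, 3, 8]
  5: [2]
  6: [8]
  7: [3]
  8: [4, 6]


Visit 2, enqueue [4, 5]
Visit 4, enqueue [0, 1, 3, 8]
Visit 5, enqueue []
Visit 0, enqueue []
Visit 1, enqueue []
Visit 3, enqueue [7]
Visit 8, enqueue [6]
Visit 7, enqueue []
Visit 6, enqueue []

BFS order: [2, 4, 5, 0, 1, 3, 8, 7, 6]


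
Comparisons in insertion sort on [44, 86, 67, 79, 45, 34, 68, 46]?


Algorithm: insertion sort
Input: [44, 86, 67, 79, 45, 34, 68, 46]
Sorted: [34, 44, 45, 46, 67, 68, 79, 86]

22


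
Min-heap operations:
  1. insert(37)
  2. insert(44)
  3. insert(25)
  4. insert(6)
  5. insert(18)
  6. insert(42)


insert(37) -> [37]
insert(44) -> [37, 44]
insert(25) -> [25, 44, 37]
insert(6) -> [6, 25, 37, 44]
insert(18) -> [6, 18, 37, 44, 25]
insert(42) -> [6, 18, 37, 44, 25, 42]

Final heap: [6, 18, 37, 44, 25, 42]


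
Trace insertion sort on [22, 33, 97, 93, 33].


Initial: [22, 33, 97, 93, 33]
Insert 33: [22, 33, 97, 93, 33]
Insert 97: [22, 33, 97, 93, 33]
Insert 93: [22, 33, 93, 97, 33]
Insert 33: [22, 33, 33, 93, 97]

Sorted: [22, 33, 33, 93, 97]


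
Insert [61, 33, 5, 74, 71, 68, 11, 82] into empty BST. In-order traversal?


Insert 61: root
Insert 33: L from 61
Insert 5: L from 61 -> L from 33
Insert 74: R from 61
Insert 71: R from 61 -> L from 74
Insert 68: R from 61 -> L from 74 -> L from 71
Insert 11: L from 61 -> L from 33 -> R from 5
Insert 82: R from 61 -> R from 74

In-order: [5, 11, 33, 61, 68, 71, 74, 82]


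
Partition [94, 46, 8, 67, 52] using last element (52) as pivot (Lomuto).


Pivot: 52
  46 <= 52: swap -> [46, 94, 8, 67, 52]
  8 <= 52: swap -> [46, 8, 94, 67, 52]
Place pivot at 2: [46, 8, 52, 67, 94]

Partitioned: [46, 8, 52, 67, 94]


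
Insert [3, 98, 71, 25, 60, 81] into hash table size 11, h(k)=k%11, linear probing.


Insert 3: h=3 -> slot 3
Insert 98: h=10 -> slot 10
Insert 71: h=5 -> slot 5
Insert 25: h=3, 1 probes -> slot 4
Insert 60: h=5, 1 probes -> slot 6
Insert 81: h=4, 3 probes -> slot 7

Table: [None, None, None, 3, 25, 71, 60, 81, None, None, 98]


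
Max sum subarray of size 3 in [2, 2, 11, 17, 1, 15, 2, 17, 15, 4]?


[0:3]: 15
[1:4]: 30
[2:5]: 29
[3:6]: 33
[4:7]: 18
[5:8]: 34
[6:9]: 34
[7:10]: 36

Max: 36 at [7:10]


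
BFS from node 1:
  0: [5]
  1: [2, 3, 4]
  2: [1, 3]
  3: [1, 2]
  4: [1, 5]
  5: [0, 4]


Visit 1, enqueue [2, 3, 4]
Visit 2, enqueue []
Visit 3, enqueue []
Visit 4, enqueue [5]
Visit 5, enqueue [0]
Visit 0, enqueue []

BFS order: [1, 2, 3, 4, 5, 0]


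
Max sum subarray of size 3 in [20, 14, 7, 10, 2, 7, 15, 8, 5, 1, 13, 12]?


[0:3]: 41
[1:4]: 31
[2:5]: 19
[3:6]: 19
[4:7]: 24
[5:8]: 30
[6:9]: 28
[7:10]: 14
[8:11]: 19
[9:12]: 26

Max: 41 at [0:3]


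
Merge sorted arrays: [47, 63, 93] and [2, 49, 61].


Take 2 from B
Take 47 from A
Take 49 from B
Take 61 from B

Merged: [2, 47, 49, 61, 63, 93]


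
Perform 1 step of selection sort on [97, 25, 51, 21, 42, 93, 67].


Initial: [97, 25, 51, 21, 42, 93, 67]
Step 1: min=21 at 3
  Swap: [21, 25, 51, 97, 42, 93, 67]

After 1 step: [21, 25, 51, 97, 42, 93, 67]


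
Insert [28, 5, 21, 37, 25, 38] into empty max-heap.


Insert 28: [28]
Insert 5: [28, 5]
Insert 21: [28, 5, 21]
Insert 37: [37, 28, 21, 5]
Insert 25: [37, 28, 21, 5, 25]
Insert 38: [38, 28, 37, 5, 25, 21]

Final heap: [38, 28, 37, 5, 25, 21]


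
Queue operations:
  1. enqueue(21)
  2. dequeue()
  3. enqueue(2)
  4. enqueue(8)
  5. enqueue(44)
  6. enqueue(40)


enqueue(21) -> [21]
dequeue()->21, []
enqueue(2) -> [2]
enqueue(8) -> [2, 8]
enqueue(44) -> [2, 8, 44]
enqueue(40) -> [2, 8, 44, 40]

Final queue: [2, 8, 44, 40]


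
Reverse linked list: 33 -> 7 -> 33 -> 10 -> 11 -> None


Step 1: curr=33, set curr.next=prev(None) | reversed so far: 33
Step 2: curr=7, set curr.next=prev(33) | reversed so far: 7 -> 33
Step 3: curr=33, set curr.next=prev(7) | reversed so far: 33 -> 7 -> 33
Step 4: curr=10, set curr.next=prev(33) | reversed so far: 10 -> 33 -> 7 -> 33
Step 5: curr=11, set curr.next=prev(10) | reversed so far: 11 -> 10 -> 33 -> 7 -> 33

11 -> 10 -> 33 -> 7 -> 33 -> None


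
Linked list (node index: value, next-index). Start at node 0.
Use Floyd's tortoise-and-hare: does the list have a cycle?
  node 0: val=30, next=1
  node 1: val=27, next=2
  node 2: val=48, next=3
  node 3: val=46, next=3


Floyd's tortoise (slow, +1) and hare (fast, +2):
  init: slow=0, fast=0
  step 1: slow=1, fast=2
  step 2: slow=2, fast=3
  step 3: slow=3, fast=3
  slow == fast at node 3: cycle detected

Cycle: yes


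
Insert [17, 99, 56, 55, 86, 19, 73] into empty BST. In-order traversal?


Insert 17: root
Insert 99: R from 17
Insert 56: R from 17 -> L from 99
Insert 55: R from 17 -> L from 99 -> L from 56
Insert 86: R from 17 -> L from 99 -> R from 56
Insert 19: R from 17 -> L from 99 -> L from 56 -> L from 55
Insert 73: R from 17 -> L from 99 -> R from 56 -> L from 86

In-order: [17, 19, 55, 56, 73, 86, 99]


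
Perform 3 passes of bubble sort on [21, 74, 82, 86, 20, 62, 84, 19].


Initial: [21, 74, 82, 86, 20, 62, 84, 19]
Pass 1: [21, 74, 82, 20, 62, 84, 19, 86] (4 swaps)
Pass 2: [21, 74, 20, 62, 82, 19, 84, 86] (3 swaps)
Pass 3: [21, 20, 62, 74, 19, 82, 84, 86] (3 swaps)

After 3 passes: [21, 20, 62, 74, 19, 82, 84, 86]


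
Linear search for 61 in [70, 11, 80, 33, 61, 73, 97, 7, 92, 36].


i=0: 70!=61
i=1: 11!=61
i=2: 80!=61
i=3: 33!=61
i=4: 61==61 found!

Found at 4, 5 comps


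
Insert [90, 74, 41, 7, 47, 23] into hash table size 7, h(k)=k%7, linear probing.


Insert 90: h=6 -> slot 6
Insert 74: h=4 -> slot 4
Insert 41: h=6, 1 probes -> slot 0
Insert 7: h=0, 1 probes -> slot 1
Insert 47: h=5 -> slot 5
Insert 23: h=2 -> slot 2

Table: [41, 7, 23, None, 74, 47, 90]


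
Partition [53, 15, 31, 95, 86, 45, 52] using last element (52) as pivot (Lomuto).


Pivot: 52
  15 <= 52: swap -> [15, 53, 31, 95, 86, 45, 52]
  31 <= 52: swap -> [15, 31, 53, 95, 86, 45, 52]
  45 <= 52: swap -> [15, 31, 45, 95, 86, 53, 52]
Place pivot at 3: [15, 31, 45, 52, 86, 53, 95]

Partitioned: [15, 31, 45, 52, 86, 53, 95]


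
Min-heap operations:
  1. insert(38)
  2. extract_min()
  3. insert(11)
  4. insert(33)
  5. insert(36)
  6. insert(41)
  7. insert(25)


insert(38) -> [38]
extract_min()->38, []
insert(11) -> [11]
insert(33) -> [11, 33]
insert(36) -> [11, 33, 36]
insert(41) -> [11, 33, 36, 41]
insert(25) -> [11, 25, 36, 41, 33]

Final heap: [11, 25, 36, 41, 33]


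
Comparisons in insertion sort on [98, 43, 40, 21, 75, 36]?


Algorithm: insertion sort
Input: [98, 43, 40, 21, 75, 36]
Sorted: [21, 36, 40, 43, 75, 98]

13


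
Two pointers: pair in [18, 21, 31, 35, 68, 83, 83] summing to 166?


lo=0(18)+hi=6(83)=101
lo=1(21)+hi=6(83)=104
lo=2(31)+hi=6(83)=114
lo=3(35)+hi=6(83)=118
lo=4(68)+hi=6(83)=151
lo=5(83)+hi=6(83)=166

Yes: 83+83=166


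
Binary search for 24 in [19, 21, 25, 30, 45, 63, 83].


Step 1: lo=0, hi=6, mid=3, val=30
Step 2: lo=0, hi=2, mid=1, val=21
Step 3: lo=2, hi=2, mid=2, val=25

Not found


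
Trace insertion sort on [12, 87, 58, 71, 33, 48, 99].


Initial: [12, 87, 58, 71, 33, 48, 99]
Insert 87: [12, 87, 58, 71, 33, 48, 99]
Insert 58: [12, 58, 87, 71, 33, 48, 99]
Insert 71: [12, 58, 71, 87, 33, 48, 99]
Insert 33: [12, 33, 58, 71, 87, 48, 99]
Insert 48: [12, 33, 48, 58, 71, 87, 99]
Insert 99: [12, 33, 48, 58, 71, 87, 99]

Sorted: [12, 33, 48, 58, 71, 87, 99]


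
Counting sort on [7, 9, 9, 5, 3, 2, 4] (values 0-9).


Input: [7, 9, 9, 5, 3, 2, 4]
Counts: [0, 0, 1, 1, 1, 1, 0, 1, 0, 2]

Sorted: [2, 3, 4, 5, 7, 9, 9]


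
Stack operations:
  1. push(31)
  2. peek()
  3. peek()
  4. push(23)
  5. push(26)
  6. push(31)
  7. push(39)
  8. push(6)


push(31) -> [31]
peek()->31
peek()->31
push(23) -> [31, 23]
push(26) -> [31, 23, 26]
push(31) -> [31, 23, 26, 31]
push(39) -> [31, 23, 26, 31, 39]
push(6) -> [31, 23, 26, 31, 39, 6]

Final stack: [31, 23, 26, 31, 39, 6]


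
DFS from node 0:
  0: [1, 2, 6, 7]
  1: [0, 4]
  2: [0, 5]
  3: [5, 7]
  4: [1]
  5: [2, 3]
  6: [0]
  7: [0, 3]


Visit 0, push [7, 6, 2, 1]
Visit 1, push [4]
Visit 4, push []
Visit 2, push [5]
Visit 5, push [3]
Visit 3, push [7]
Visit 7, push []
Visit 6, push []

DFS order: [0, 1, 4, 2, 5, 3, 7, 6]


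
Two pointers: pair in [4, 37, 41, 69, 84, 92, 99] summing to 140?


lo=0(4)+hi=6(99)=103
lo=1(37)+hi=6(99)=136
lo=2(41)+hi=6(99)=140

Yes: 41+99=140


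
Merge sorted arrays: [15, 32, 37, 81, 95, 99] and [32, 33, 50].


Take 15 from A
Take 32 from A
Take 32 from B
Take 33 from B
Take 37 from A
Take 50 from B

Merged: [15, 32, 32, 33, 37, 50, 81, 95, 99]


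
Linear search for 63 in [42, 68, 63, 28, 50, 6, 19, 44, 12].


i=0: 42!=63
i=1: 68!=63
i=2: 63==63 found!

Found at 2, 3 comps


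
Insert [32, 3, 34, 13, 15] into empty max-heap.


Insert 32: [32]
Insert 3: [32, 3]
Insert 34: [34, 3, 32]
Insert 13: [34, 13, 32, 3]
Insert 15: [34, 15, 32, 3, 13]

Final heap: [34, 15, 32, 3, 13]


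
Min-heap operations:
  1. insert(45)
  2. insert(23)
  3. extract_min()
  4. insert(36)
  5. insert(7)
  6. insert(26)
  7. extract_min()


insert(45) -> [45]
insert(23) -> [23, 45]
extract_min()->23, [45]
insert(36) -> [36, 45]
insert(7) -> [7, 45, 36]
insert(26) -> [7, 26, 36, 45]
extract_min()->7, [26, 45, 36]

Final heap: [26, 45, 36]


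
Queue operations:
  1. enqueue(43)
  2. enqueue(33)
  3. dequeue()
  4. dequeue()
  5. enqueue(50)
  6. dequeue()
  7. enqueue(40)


enqueue(43) -> [43]
enqueue(33) -> [43, 33]
dequeue()->43, [33]
dequeue()->33, []
enqueue(50) -> [50]
dequeue()->50, []
enqueue(40) -> [40]

Final queue: [40]


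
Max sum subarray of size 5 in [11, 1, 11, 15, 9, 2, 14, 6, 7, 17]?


[0:5]: 47
[1:6]: 38
[2:7]: 51
[3:8]: 46
[4:9]: 38
[5:10]: 46

Max: 51 at [2:7]


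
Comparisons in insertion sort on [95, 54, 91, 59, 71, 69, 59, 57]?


Algorithm: insertion sort
Input: [95, 54, 91, 59, 71, 69, 59, 57]
Sorted: [54, 57, 59, 59, 69, 71, 91, 95]

25


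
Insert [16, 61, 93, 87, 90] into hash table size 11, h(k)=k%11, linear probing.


Insert 16: h=5 -> slot 5
Insert 61: h=6 -> slot 6
Insert 93: h=5, 2 probes -> slot 7
Insert 87: h=10 -> slot 10
Insert 90: h=2 -> slot 2

Table: [None, None, 90, None, None, 16, 61, 93, None, None, 87]


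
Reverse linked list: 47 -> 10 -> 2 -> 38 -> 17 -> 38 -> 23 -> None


Step 1: curr=47, set curr.next=prev(None) | reversed so far: 47
Step 2: curr=10, set curr.next=prev(47) | reversed so far: 10 -> 47
Step 3: curr=2, set curr.next=prev(10) | reversed so far: 2 -> 10 -> 47
Step 4: curr=38, set curr.next=prev(2) | reversed so far: 38 -> 2 -> 10 -> 47
Step 5: curr=17, set curr.next=prev(38) | reversed so far: 17 -> 38 -> 2 -> 10 -> 47
Step 6: curr=38, set curr.next=prev(17) | reversed so far: 38 -> 17 -> 38 -> 2 -> 10 -> 47
Step 7: curr=23, set curr.next=prev(38) | reversed so far: 23 -> 38 -> 17 -> 38 -> 2 -> 10 -> 47

23 -> 38 -> 17 -> 38 -> 2 -> 10 -> 47 -> None


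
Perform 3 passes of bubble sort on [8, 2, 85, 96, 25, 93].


Initial: [8, 2, 85, 96, 25, 93]
Pass 1: [2, 8, 85, 25, 93, 96] (3 swaps)
Pass 2: [2, 8, 25, 85, 93, 96] (1 swaps)
Pass 3: [2, 8, 25, 85, 93, 96] (0 swaps)

After 3 passes: [2, 8, 25, 85, 93, 96]


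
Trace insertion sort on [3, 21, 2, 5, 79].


Initial: [3, 21, 2, 5, 79]
Insert 21: [3, 21, 2, 5, 79]
Insert 2: [2, 3, 21, 5, 79]
Insert 5: [2, 3, 5, 21, 79]
Insert 79: [2, 3, 5, 21, 79]

Sorted: [2, 3, 5, 21, 79]


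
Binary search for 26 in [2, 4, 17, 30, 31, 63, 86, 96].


Step 1: lo=0, hi=7, mid=3, val=30
Step 2: lo=0, hi=2, mid=1, val=4
Step 3: lo=2, hi=2, mid=2, val=17

Not found


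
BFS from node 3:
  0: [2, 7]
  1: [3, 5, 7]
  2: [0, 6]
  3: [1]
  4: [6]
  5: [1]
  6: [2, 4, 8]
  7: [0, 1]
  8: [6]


Visit 3, enqueue [1]
Visit 1, enqueue [5, 7]
Visit 5, enqueue []
Visit 7, enqueue [0]
Visit 0, enqueue [2]
Visit 2, enqueue [6]
Visit 6, enqueue [4, 8]
Visit 4, enqueue []
Visit 8, enqueue []

BFS order: [3, 1, 5, 7, 0, 2, 6, 4, 8]


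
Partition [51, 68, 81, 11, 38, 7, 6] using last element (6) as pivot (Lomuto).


Pivot: 6
Place pivot at 0: [6, 68, 81, 11, 38, 7, 51]

Partitioned: [6, 68, 81, 11, 38, 7, 51]


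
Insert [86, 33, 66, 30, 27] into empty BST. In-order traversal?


Insert 86: root
Insert 33: L from 86
Insert 66: L from 86 -> R from 33
Insert 30: L from 86 -> L from 33
Insert 27: L from 86 -> L from 33 -> L from 30

In-order: [27, 30, 33, 66, 86]


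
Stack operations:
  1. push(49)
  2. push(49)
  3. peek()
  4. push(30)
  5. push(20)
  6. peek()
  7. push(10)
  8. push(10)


push(49) -> [49]
push(49) -> [49, 49]
peek()->49
push(30) -> [49, 49, 30]
push(20) -> [49, 49, 30, 20]
peek()->20
push(10) -> [49, 49, 30, 20, 10]
push(10) -> [49, 49, 30, 20, 10, 10]

Final stack: [49, 49, 30, 20, 10, 10]


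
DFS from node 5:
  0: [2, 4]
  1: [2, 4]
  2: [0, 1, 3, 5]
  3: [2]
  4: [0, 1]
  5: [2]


Visit 5, push [2]
Visit 2, push [3, 1, 0]
Visit 0, push [4]
Visit 4, push [1]
Visit 1, push []
Visit 3, push []

DFS order: [5, 2, 0, 4, 1, 3]


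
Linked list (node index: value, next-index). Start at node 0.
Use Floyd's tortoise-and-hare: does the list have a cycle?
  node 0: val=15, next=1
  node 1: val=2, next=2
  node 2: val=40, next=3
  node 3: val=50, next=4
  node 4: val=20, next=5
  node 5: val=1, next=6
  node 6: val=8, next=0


Floyd's tortoise (slow, +1) and hare (fast, +2):
  init: slow=0, fast=0
  step 1: slow=1, fast=2
  step 2: slow=2, fast=4
  step 3: slow=3, fast=6
  step 4: slow=4, fast=1
  step 5: slow=5, fast=3
  step 6: slow=6, fast=5
  step 7: slow=0, fast=0
  slow == fast at node 0: cycle detected

Cycle: yes


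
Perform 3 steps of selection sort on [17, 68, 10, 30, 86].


Initial: [17, 68, 10, 30, 86]
Step 1: min=10 at 2
  Swap: [10, 68, 17, 30, 86]
Step 2: min=17 at 2
  Swap: [10, 17, 68, 30, 86]
Step 3: min=30 at 3
  Swap: [10, 17, 30, 68, 86]

After 3 steps: [10, 17, 30, 68, 86]


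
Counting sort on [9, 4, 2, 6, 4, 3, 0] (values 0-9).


Input: [9, 4, 2, 6, 4, 3, 0]
Counts: [1, 0, 1, 1, 2, 0, 1, 0, 0, 1]

Sorted: [0, 2, 3, 4, 4, 6, 9]


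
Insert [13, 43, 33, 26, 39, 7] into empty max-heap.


Insert 13: [13]
Insert 43: [43, 13]
Insert 33: [43, 13, 33]
Insert 26: [43, 26, 33, 13]
Insert 39: [43, 39, 33, 13, 26]
Insert 7: [43, 39, 33, 13, 26, 7]

Final heap: [43, 39, 33, 13, 26, 7]


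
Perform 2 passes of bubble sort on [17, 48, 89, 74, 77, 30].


Initial: [17, 48, 89, 74, 77, 30]
Pass 1: [17, 48, 74, 77, 30, 89] (3 swaps)
Pass 2: [17, 48, 74, 30, 77, 89] (1 swaps)

After 2 passes: [17, 48, 74, 30, 77, 89]


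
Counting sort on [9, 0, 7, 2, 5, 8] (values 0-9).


Input: [9, 0, 7, 2, 5, 8]
Counts: [1, 0, 1, 0, 0, 1, 0, 1, 1, 1]

Sorted: [0, 2, 5, 7, 8, 9]


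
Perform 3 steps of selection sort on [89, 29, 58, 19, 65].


Initial: [89, 29, 58, 19, 65]
Step 1: min=19 at 3
  Swap: [19, 29, 58, 89, 65]
Step 2: min=29 at 1
  Swap: [19, 29, 58, 89, 65]
Step 3: min=58 at 2
  Swap: [19, 29, 58, 89, 65]

After 3 steps: [19, 29, 58, 89, 65]


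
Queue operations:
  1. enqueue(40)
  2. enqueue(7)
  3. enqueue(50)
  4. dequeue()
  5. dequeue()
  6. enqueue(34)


enqueue(40) -> [40]
enqueue(7) -> [40, 7]
enqueue(50) -> [40, 7, 50]
dequeue()->40, [7, 50]
dequeue()->7, [50]
enqueue(34) -> [50, 34]

Final queue: [50, 34]


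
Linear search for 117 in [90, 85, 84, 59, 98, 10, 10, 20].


i=0: 90!=117
i=1: 85!=117
i=2: 84!=117
i=3: 59!=117
i=4: 98!=117
i=5: 10!=117
i=6: 10!=117
i=7: 20!=117

Not found, 8 comps


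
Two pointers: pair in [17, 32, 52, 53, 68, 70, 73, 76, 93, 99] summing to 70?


lo=0(17)+hi=9(99)=116
lo=0(17)+hi=8(93)=110
lo=0(17)+hi=7(76)=93
lo=0(17)+hi=6(73)=90
lo=0(17)+hi=5(70)=87
lo=0(17)+hi=4(68)=85
lo=0(17)+hi=3(53)=70

Yes: 17+53=70


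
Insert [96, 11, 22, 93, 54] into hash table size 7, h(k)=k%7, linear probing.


Insert 96: h=5 -> slot 5
Insert 11: h=4 -> slot 4
Insert 22: h=1 -> slot 1
Insert 93: h=2 -> slot 2
Insert 54: h=5, 1 probes -> slot 6

Table: [None, 22, 93, None, 11, 96, 54]


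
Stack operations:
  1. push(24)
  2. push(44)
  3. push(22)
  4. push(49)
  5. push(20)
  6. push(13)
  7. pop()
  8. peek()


push(24) -> [24]
push(44) -> [24, 44]
push(22) -> [24, 44, 22]
push(49) -> [24, 44, 22, 49]
push(20) -> [24, 44, 22, 49, 20]
push(13) -> [24, 44, 22, 49, 20, 13]
pop()->13, [24, 44, 22, 49, 20]
peek()->20

Final stack: [24, 44, 22, 49, 20]


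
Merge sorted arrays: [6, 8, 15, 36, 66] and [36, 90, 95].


Take 6 from A
Take 8 from A
Take 15 from A
Take 36 from A
Take 36 from B
Take 66 from A

Merged: [6, 8, 15, 36, 36, 66, 90, 95]


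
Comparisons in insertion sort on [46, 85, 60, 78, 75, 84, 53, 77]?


Algorithm: insertion sort
Input: [46, 85, 60, 78, 75, 84, 53, 77]
Sorted: [46, 53, 60, 75, 77, 78, 84, 85]

20


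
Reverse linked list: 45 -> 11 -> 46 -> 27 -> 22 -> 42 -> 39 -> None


Step 1: curr=45, set curr.next=prev(None) | reversed so far: 45
Step 2: curr=11, set curr.next=prev(45) | reversed so far: 11 -> 45
Step 3: curr=46, set curr.next=prev(11) | reversed so far: 46 -> 11 -> 45
Step 4: curr=27, set curr.next=prev(46) | reversed so far: 27 -> 46 -> 11 -> 45
Step 5: curr=22, set curr.next=prev(27) | reversed so far: 22 -> 27 -> 46 -> 11 -> 45
Step 6: curr=42, set curr.next=prev(22) | reversed so far: 42 -> 22 -> 27 -> 46 -> 11 -> 45
Step 7: curr=39, set curr.next=prev(42) | reversed so far: 39 -> 42 -> 22 -> 27 -> 46 -> 11 -> 45

39 -> 42 -> 22 -> 27 -> 46 -> 11 -> 45 -> None


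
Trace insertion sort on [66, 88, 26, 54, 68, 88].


Initial: [66, 88, 26, 54, 68, 88]
Insert 88: [66, 88, 26, 54, 68, 88]
Insert 26: [26, 66, 88, 54, 68, 88]
Insert 54: [26, 54, 66, 88, 68, 88]
Insert 68: [26, 54, 66, 68, 88, 88]
Insert 88: [26, 54, 66, 68, 88, 88]

Sorted: [26, 54, 66, 68, 88, 88]


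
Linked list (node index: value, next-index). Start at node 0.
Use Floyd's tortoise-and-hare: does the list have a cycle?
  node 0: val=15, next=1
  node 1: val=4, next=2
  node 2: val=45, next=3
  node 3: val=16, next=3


Floyd's tortoise (slow, +1) and hare (fast, +2):
  init: slow=0, fast=0
  step 1: slow=1, fast=2
  step 2: slow=2, fast=3
  step 3: slow=3, fast=3
  slow == fast at node 3: cycle detected

Cycle: yes


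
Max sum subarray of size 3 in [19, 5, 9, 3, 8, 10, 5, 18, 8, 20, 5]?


[0:3]: 33
[1:4]: 17
[2:5]: 20
[3:6]: 21
[4:7]: 23
[5:8]: 33
[6:9]: 31
[7:10]: 46
[8:11]: 33

Max: 46 at [7:10]


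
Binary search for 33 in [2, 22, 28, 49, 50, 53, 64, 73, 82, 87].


Step 1: lo=0, hi=9, mid=4, val=50
Step 2: lo=0, hi=3, mid=1, val=22
Step 3: lo=2, hi=3, mid=2, val=28
Step 4: lo=3, hi=3, mid=3, val=49

Not found


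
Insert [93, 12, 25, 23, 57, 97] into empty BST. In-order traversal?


Insert 93: root
Insert 12: L from 93
Insert 25: L from 93 -> R from 12
Insert 23: L from 93 -> R from 12 -> L from 25
Insert 57: L from 93 -> R from 12 -> R from 25
Insert 97: R from 93

In-order: [12, 23, 25, 57, 93, 97]


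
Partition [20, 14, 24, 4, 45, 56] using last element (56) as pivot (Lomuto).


Pivot: 56
  20 <= 56: advance i (no swap)
  14 <= 56: advance i (no swap)
  24 <= 56: advance i (no swap)
  4 <= 56: advance i (no swap)
  45 <= 56: advance i (no swap)
Place pivot at 5: [20, 14, 24, 4, 45, 56]

Partitioned: [20, 14, 24, 4, 45, 56]


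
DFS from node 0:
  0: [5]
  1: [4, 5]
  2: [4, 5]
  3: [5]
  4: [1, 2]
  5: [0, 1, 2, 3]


Visit 0, push [5]
Visit 5, push [3, 2, 1]
Visit 1, push [4]
Visit 4, push [2]
Visit 2, push []
Visit 3, push []

DFS order: [0, 5, 1, 4, 2, 3]


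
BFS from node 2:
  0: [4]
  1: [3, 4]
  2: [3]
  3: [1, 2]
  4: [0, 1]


Visit 2, enqueue [3]
Visit 3, enqueue [1]
Visit 1, enqueue [4]
Visit 4, enqueue [0]
Visit 0, enqueue []

BFS order: [2, 3, 1, 4, 0]


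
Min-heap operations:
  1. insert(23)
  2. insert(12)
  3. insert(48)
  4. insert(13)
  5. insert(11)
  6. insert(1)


insert(23) -> [23]
insert(12) -> [12, 23]
insert(48) -> [12, 23, 48]
insert(13) -> [12, 13, 48, 23]
insert(11) -> [11, 12, 48, 23, 13]
insert(1) -> [1, 12, 11, 23, 13, 48]

Final heap: [1, 12, 11, 23, 13, 48]


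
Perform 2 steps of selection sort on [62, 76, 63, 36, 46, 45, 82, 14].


Initial: [62, 76, 63, 36, 46, 45, 82, 14]
Step 1: min=14 at 7
  Swap: [14, 76, 63, 36, 46, 45, 82, 62]
Step 2: min=36 at 3
  Swap: [14, 36, 63, 76, 46, 45, 82, 62]

After 2 steps: [14, 36, 63, 76, 46, 45, 82, 62]


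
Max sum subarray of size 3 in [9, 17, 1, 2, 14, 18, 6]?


[0:3]: 27
[1:4]: 20
[2:5]: 17
[3:6]: 34
[4:7]: 38

Max: 38 at [4:7]


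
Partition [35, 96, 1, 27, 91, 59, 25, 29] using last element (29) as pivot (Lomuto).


Pivot: 29
  1 <= 29: swap -> [1, 96, 35, 27, 91, 59, 25, 29]
  27 <= 29: swap -> [1, 27, 35, 96, 91, 59, 25, 29]
  25 <= 29: swap -> [1, 27, 25, 96, 91, 59, 35, 29]
Place pivot at 3: [1, 27, 25, 29, 91, 59, 35, 96]

Partitioned: [1, 27, 25, 29, 91, 59, 35, 96]


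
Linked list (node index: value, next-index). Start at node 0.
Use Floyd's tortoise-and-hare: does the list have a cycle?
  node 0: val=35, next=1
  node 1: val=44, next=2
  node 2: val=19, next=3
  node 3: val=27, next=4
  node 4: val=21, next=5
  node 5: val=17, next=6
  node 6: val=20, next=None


Floyd's tortoise (slow, +1) and hare (fast, +2):
  init: slow=0, fast=0
  step 1: slow=1, fast=2
  step 2: slow=2, fast=4
  step 3: slow=3, fast=6
  step 4: fast -> None, no cycle

Cycle: no


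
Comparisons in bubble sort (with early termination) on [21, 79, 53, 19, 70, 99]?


Algorithm: bubble sort (with early termination)
Input: [21, 79, 53, 19, 70, 99]
Sorted: [19, 21, 53, 70, 79, 99]

14


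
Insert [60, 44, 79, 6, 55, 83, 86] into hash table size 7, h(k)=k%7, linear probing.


Insert 60: h=4 -> slot 4
Insert 44: h=2 -> slot 2
Insert 79: h=2, 1 probes -> slot 3
Insert 6: h=6 -> slot 6
Insert 55: h=6, 1 probes -> slot 0
Insert 83: h=6, 2 probes -> slot 1
Insert 86: h=2, 3 probes -> slot 5

Table: [55, 83, 44, 79, 60, 86, 6]


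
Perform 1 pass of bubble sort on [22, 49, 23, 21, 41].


Initial: [22, 49, 23, 21, 41]
Pass 1: [22, 23, 21, 41, 49] (3 swaps)

After 1 pass: [22, 23, 21, 41, 49]


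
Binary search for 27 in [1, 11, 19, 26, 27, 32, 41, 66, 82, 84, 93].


Step 1: lo=0, hi=10, mid=5, val=32
Step 2: lo=0, hi=4, mid=2, val=19
Step 3: lo=3, hi=4, mid=3, val=26
Step 4: lo=4, hi=4, mid=4, val=27

Found at index 4


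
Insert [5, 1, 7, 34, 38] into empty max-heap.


Insert 5: [5]
Insert 1: [5, 1]
Insert 7: [7, 1, 5]
Insert 34: [34, 7, 5, 1]
Insert 38: [38, 34, 5, 1, 7]

Final heap: [38, 34, 5, 1, 7]


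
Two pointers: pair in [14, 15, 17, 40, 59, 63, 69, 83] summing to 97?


lo=0(14)+hi=7(83)=97

Yes: 14+83=97


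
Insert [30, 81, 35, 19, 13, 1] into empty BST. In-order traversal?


Insert 30: root
Insert 81: R from 30
Insert 35: R from 30 -> L from 81
Insert 19: L from 30
Insert 13: L from 30 -> L from 19
Insert 1: L from 30 -> L from 19 -> L from 13

In-order: [1, 13, 19, 30, 35, 81]


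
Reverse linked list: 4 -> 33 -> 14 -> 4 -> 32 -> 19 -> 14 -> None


Step 1: curr=4, set curr.next=prev(None) | reversed so far: 4
Step 2: curr=33, set curr.next=prev(4) | reversed so far: 33 -> 4
Step 3: curr=14, set curr.next=prev(33) | reversed so far: 14 -> 33 -> 4
Step 4: curr=4, set curr.next=prev(14) | reversed so far: 4 -> 14 -> 33 -> 4
Step 5: curr=32, set curr.next=prev(4) | reversed so far: 32 -> 4 -> 14 -> 33 -> 4
Step 6: curr=19, set curr.next=prev(32) | reversed so far: 19 -> 32 -> 4 -> 14 -> 33 -> 4
Step 7: curr=14, set curr.next=prev(19) | reversed so far: 14 -> 19 -> 32 -> 4 -> 14 -> 33 -> 4

14 -> 19 -> 32 -> 4 -> 14 -> 33 -> 4 -> None


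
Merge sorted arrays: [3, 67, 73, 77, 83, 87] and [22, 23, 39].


Take 3 from A
Take 22 from B
Take 23 from B
Take 39 from B

Merged: [3, 22, 23, 39, 67, 73, 77, 83, 87]


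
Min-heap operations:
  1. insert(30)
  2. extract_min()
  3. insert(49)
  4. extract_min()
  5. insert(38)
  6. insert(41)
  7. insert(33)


insert(30) -> [30]
extract_min()->30, []
insert(49) -> [49]
extract_min()->49, []
insert(38) -> [38]
insert(41) -> [38, 41]
insert(33) -> [33, 41, 38]

Final heap: [33, 41, 38]


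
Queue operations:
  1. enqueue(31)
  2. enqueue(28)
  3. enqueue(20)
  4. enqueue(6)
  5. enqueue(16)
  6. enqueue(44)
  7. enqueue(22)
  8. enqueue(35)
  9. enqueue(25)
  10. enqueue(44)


enqueue(31) -> [31]
enqueue(28) -> [31, 28]
enqueue(20) -> [31, 28, 20]
enqueue(6) -> [31, 28, 20, 6]
enqueue(16) -> [31, 28, 20, 6, 16]
enqueue(44) -> [31, 28, 20, 6, 16, 44]
enqueue(22) -> [31, 28, 20, 6, 16, 44, 22]
enqueue(35) -> [31, 28, 20, 6, 16, 44, 22, 35]
enqueue(25) -> [31, 28, 20, 6, 16, 44, 22, 35, 25]
enqueue(44) -> [31, 28, 20, 6, 16, 44, 22, 35, 25, 44]

Final queue: [31, 28, 20, 6, 16, 44, 22, 35, 25, 44]


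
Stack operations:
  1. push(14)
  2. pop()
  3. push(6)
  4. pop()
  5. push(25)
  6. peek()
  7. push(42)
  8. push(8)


push(14) -> [14]
pop()->14, []
push(6) -> [6]
pop()->6, []
push(25) -> [25]
peek()->25
push(42) -> [25, 42]
push(8) -> [25, 42, 8]

Final stack: [25, 42, 8]


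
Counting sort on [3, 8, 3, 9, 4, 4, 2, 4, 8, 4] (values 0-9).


Input: [3, 8, 3, 9, 4, 4, 2, 4, 8, 4]
Counts: [0, 0, 1, 2, 4, 0, 0, 0, 2, 1]

Sorted: [2, 3, 3, 4, 4, 4, 4, 8, 8, 9]


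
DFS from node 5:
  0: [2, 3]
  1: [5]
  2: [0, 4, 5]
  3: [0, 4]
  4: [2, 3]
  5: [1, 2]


Visit 5, push [2, 1]
Visit 1, push []
Visit 2, push [4, 0]
Visit 0, push [3]
Visit 3, push [4]
Visit 4, push []

DFS order: [5, 1, 2, 0, 3, 4]


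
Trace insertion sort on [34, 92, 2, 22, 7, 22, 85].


Initial: [34, 92, 2, 22, 7, 22, 85]
Insert 92: [34, 92, 2, 22, 7, 22, 85]
Insert 2: [2, 34, 92, 22, 7, 22, 85]
Insert 22: [2, 22, 34, 92, 7, 22, 85]
Insert 7: [2, 7, 22, 34, 92, 22, 85]
Insert 22: [2, 7, 22, 22, 34, 92, 85]
Insert 85: [2, 7, 22, 22, 34, 85, 92]

Sorted: [2, 7, 22, 22, 34, 85, 92]


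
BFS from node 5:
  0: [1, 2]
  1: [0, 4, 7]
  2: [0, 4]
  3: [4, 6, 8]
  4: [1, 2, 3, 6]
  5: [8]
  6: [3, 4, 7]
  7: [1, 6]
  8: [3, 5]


Visit 5, enqueue [8]
Visit 8, enqueue [3]
Visit 3, enqueue [4, 6]
Visit 4, enqueue [1, 2]
Visit 6, enqueue [7]
Visit 1, enqueue [0]
Visit 2, enqueue []
Visit 7, enqueue []
Visit 0, enqueue []

BFS order: [5, 8, 3, 4, 6, 1, 2, 7, 0]


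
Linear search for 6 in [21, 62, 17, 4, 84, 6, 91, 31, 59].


i=0: 21!=6
i=1: 62!=6
i=2: 17!=6
i=3: 4!=6
i=4: 84!=6
i=5: 6==6 found!

Found at 5, 6 comps


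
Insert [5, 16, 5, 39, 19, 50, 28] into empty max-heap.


Insert 5: [5]
Insert 16: [16, 5]
Insert 5: [16, 5, 5]
Insert 39: [39, 16, 5, 5]
Insert 19: [39, 19, 5, 5, 16]
Insert 50: [50, 19, 39, 5, 16, 5]
Insert 28: [50, 19, 39, 5, 16, 5, 28]

Final heap: [50, 19, 39, 5, 16, 5, 28]


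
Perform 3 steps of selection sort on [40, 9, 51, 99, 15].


Initial: [40, 9, 51, 99, 15]
Step 1: min=9 at 1
  Swap: [9, 40, 51, 99, 15]
Step 2: min=15 at 4
  Swap: [9, 15, 51, 99, 40]
Step 3: min=40 at 4
  Swap: [9, 15, 40, 99, 51]

After 3 steps: [9, 15, 40, 99, 51]


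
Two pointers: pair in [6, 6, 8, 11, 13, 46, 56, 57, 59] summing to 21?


lo=0(6)+hi=8(59)=65
lo=0(6)+hi=7(57)=63
lo=0(6)+hi=6(56)=62
lo=0(6)+hi=5(46)=52
lo=0(6)+hi=4(13)=19
lo=1(6)+hi=4(13)=19
lo=2(8)+hi=4(13)=21

Yes: 8+13=21


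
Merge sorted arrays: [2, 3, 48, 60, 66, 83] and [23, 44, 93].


Take 2 from A
Take 3 from A
Take 23 from B
Take 44 from B
Take 48 from A
Take 60 from A
Take 66 from A
Take 83 from A

Merged: [2, 3, 23, 44, 48, 60, 66, 83, 93]


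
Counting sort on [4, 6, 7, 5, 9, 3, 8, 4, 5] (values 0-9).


Input: [4, 6, 7, 5, 9, 3, 8, 4, 5]
Counts: [0, 0, 0, 1, 2, 2, 1, 1, 1, 1]

Sorted: [3, 4, 4, 5, 5, 6, 7, 8, 9]


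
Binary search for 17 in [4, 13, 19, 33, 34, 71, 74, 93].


Step 1: lo=0, hi=7, mid=3, val=33
Step 2: lo=0, hi=2, mid=1, val=13
Step 3: lo=2, hi=2, mid=2, val=19

Not found


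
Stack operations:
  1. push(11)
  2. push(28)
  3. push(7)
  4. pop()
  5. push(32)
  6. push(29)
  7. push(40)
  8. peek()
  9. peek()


push(11) -> [11]
push(28) -> [11, 28]
push(7) -> [11, 28, 7]
pop()->7, [11, 28]
push(32) -> [11, 28, 32]
push(29) -> [11, 28, 32, 29]
push(40) -> [11, 28, 32, 29, 40]
peek()->40
peek()->40

Final stack: [11, 28, 32, 29, 40]


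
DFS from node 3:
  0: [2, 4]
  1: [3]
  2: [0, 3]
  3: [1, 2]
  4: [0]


Visit 3, push [2, 1]
Visit 1, push []
Visit 2, push [0]
Visit 0, push [4]
Visit 4, push []

DFS order: [3, 1, 2, 0, 4]


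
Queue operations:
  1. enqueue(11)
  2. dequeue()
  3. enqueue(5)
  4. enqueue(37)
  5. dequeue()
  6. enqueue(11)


enqueue(11) -> [11]
dequeue()->11, []
enqueue(5) -> [5]
enqueue(37) -> [5, 37]
dequeue()->5, [37]
enqueue(11) -> [37, 11]

Final queue: [37, 11]


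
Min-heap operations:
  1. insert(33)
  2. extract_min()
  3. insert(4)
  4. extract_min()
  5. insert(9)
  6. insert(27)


insert(33) -> [33]
extract_min()->33, []
insert(4) -> [4]
extract_min()->4, []
insert(9) -> [9]
insert(27) -> [9, 27]

Final heap: [9, 27]


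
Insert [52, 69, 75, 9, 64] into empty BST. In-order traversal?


Insert 52: root
Insert 69: R from 52
Insert 75: R from 52 -> R from 69
Insert 9: L from 52
Insert 64: R from 52 -> L from 69

In-order: [9, 52, 64, 69, 75]
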